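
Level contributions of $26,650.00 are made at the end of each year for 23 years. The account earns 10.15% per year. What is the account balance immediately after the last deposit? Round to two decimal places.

This is an ordinary annuity: 23 deposits of $26,650.00 at the end of each year.
Periodic rate r = 0.1015 per year.
FV = PMT × [((1+r)^n − 1)/r] = 26,650 × [(1+r)^23 − 1] / r = $2,163,348.54

$2,163,348.54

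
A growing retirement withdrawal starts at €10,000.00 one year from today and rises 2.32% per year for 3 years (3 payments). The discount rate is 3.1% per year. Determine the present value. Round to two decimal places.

€28,878.38

Periodic rate r = 0.031 per year.
Growing ordinary annuity: PV = PMT₁ × [1 − ((1+g)/(1+r))^n] / (r − g) = 10,000 × [1 − ((1+0.0232)/(1+r))^3] / (r − 0.0232) = €28,878.38.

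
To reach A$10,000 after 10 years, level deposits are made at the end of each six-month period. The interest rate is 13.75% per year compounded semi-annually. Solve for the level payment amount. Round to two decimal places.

Level ordinary annuity; solve FV = PMT × [((1+r)^n − 1)/r] for PMT.
Periodic rate r = 0.1375/2 per half-year; n is counted in half-years.
With n = 20: PMT = 10,000 / ([((1+r)^n − 1)/r]) = A$247.28

A$247.28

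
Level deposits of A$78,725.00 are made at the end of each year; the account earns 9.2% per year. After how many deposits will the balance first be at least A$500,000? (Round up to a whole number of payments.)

6 payments

Periodic rate r = 0.092 per year.
Ordinary annuity FV: 500,000 = 78,725 × [((1+r)^n − 1)/r].
(1+r)^n = 1 + 500,000 × r / 78,725, so n = ln(1 + 500,000·r/78,725) / ln(1+r) = 5.23.
Round up to a whole number of payments: n = 6.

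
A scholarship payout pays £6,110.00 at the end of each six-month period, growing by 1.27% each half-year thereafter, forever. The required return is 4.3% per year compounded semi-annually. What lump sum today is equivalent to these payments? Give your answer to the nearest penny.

Periodic rate r = 0.043/2 per half-year.
Growing perpetuity (Gordon): PV = PMT₁ / (r − g) = 6,110 / (r − 0.0127) = £694,318.18.

£694,318.18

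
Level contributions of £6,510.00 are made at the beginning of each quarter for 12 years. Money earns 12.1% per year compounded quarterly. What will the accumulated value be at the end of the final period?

This is an annuity due: 48 deposits of £6,510.00 at the beginning of each quarter.
Periodic rate r = 0.121/4 per quarter; n is counted in quarters.
FV = PMT × [((1+r)^n − 1)/r] × (1+r) = 6,510 × [(1+r)^48 − 1] / r × (1+r) = £705,207.43

£705,207.43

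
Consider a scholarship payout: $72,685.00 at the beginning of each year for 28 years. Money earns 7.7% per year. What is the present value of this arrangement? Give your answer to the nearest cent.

This is an annuity due: 28 payments of $72,685.00 at the beginning of each year.
Periodic rate r = 0.077 per year.
PV = PMT × [(1 − (1+r)^−n)/r] × (1+r) = 72,685 × [1 − (1+r)^−28] / r × (1+r) = $889,257.58

$889,257.58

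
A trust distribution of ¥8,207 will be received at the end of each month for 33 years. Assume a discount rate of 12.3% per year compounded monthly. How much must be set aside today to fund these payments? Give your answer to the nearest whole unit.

This is an ordinary annuity: 396 payments of ¥8,207 at the end of each month.
Periodic rate r = 0.123/12 per month; n is counted in months.
PV = PMT × [(1 − (1+r)^−n)/r] = 8,207 × [1 − (1+r)^−396] / r = ¥786,570

¥786,570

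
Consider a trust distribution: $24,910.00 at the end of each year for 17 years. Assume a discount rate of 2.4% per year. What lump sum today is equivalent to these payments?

This is an ordinary annuity: 17 payments of $24,910.00 at the end of each year.
Periodic rate r = 0.024 per year.
PV = PMT × [(1 − (1+r)^−n)/r] = 24,910 × [1 − (1+r)^−17] / r = $344,389.91

$344,389.91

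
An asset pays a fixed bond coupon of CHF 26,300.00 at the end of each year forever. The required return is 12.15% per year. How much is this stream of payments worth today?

Periodic rate r = 0.1215 per year.
Level perpetuity: PV = PMT / r = 26,300 / (0.1215) = CHF 216,460.91.

CHF 216,460.91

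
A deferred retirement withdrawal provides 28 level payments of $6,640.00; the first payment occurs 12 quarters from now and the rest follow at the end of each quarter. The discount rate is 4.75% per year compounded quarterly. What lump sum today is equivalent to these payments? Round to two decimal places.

Ordinary annuity of 28 payments, first payment at period 12.
Periodic rate r = 0.0475/4 per quarter; n is counted in quarters.
The ordinary-annuity PV formula values the stream one period before the first payment (period 11); discount that back 11 periods:
PV₀ = 6,640 × [1 − (1+r)^−28] / r × (1+r)^−11 = $138,217.74

$138,217.74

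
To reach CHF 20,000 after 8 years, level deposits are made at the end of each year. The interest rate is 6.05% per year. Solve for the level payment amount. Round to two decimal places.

CHF 2,017.10

Level ordinary annuity; solve FV = PMT × [((1+r)^n − 1)/r] for PMT.
Periodic rate r = 0.0605 per year.
With n = 8: PMT = 20,000 / ([((1+r)^n − 1)/r]) = CHF 2,017.10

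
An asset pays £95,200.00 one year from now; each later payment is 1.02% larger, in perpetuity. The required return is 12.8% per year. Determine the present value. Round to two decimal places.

Periodic rate r = 0.128 per year.
Growing perpetuity (Gordon): PV = PMT₁ / (r − g) = 95,200 / (r − 0.0102) = £808,149.41.

£808,149.41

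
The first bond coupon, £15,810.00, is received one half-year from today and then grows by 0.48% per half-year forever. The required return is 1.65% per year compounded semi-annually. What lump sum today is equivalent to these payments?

£4,582,608.70

Periodic rate r = 0.0165/2 per half-year.
Growing perpetuity (Gordon): PV = PMT₁ / (r − g) = 15,810 / (r − 0.0048) = £4,582,608.70.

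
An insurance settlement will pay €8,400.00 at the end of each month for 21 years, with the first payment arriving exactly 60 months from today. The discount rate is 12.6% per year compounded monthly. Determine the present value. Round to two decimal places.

€400,896.98

Ordinary annuity of 252 payments, first payment at period 60.
Periodic rate r = 0.126/12 per month; n is counted in months.
The ordinary-annuity PV formula values the stream one period before the first payment (period 59); discount that back 59 periods:
PV₀ = 8,400 × [1 − (1+r)^−252] / r × (1+r)^−59 = €400,896.98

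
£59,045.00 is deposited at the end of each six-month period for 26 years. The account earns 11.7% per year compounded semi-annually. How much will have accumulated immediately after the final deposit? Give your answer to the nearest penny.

This is an ordinary annuity: 52 deposits of £59,045.00 at the end of each six-month period.
Periodic rate r = 0.117/2 per half-year; n is counted in half-years.
FV = PMT × [((1+r)^n − 1)/r] = 59,045 × [(1+r)^52 − 1] / r = £18,397,402.13

£18,397,402.13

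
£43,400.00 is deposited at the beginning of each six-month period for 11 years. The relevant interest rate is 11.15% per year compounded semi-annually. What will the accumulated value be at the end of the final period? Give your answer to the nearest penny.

£1,889,252.09

This is an annuity due: 22 deposits of £43,400.00 at the beginning of each six-month period.
Periodic rate r = 0.1115/2 per half-year; n is counted in half-years.
FV = PMT × [((1+r)^n − 1)/r] × (1+r) = 43,400 × [(1+r)^22 − 1] / r × (1+r) = £1,889,252.09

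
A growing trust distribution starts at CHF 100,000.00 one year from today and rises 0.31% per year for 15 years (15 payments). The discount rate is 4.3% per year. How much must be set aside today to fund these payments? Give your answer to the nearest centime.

CHF 1,110,135.42

Periodic rate r = 0.043 per year.
Growing ordinary annuity: PV = PMT₁ × [1 − ((1+g)/(1+r))^n] / (r − g) = 100,000 × [1 − ((1+0.0031)/(1+r))^15] / (r − 0.0031) = CHF 1,110,135.42.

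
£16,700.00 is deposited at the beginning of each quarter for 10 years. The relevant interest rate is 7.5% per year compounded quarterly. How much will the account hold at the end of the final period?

£1,000,234.99

This is an annuity due: 40 deposits of £16,700.00 at the beginning of each quarter.
Periodic rate r = 0.075/4 per quarter; n is counted in quarters.
FV = PMT × [((1+r)^n − 1)/r] × (1+r) = 16,700 × [(1+r)^40 − 1] / r × (1+r) = £1,000,234.99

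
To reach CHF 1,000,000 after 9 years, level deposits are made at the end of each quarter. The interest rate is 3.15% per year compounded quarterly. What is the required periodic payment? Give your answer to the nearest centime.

Level ordinary annuity; solve FV = PMT × [((1+r)^n − 1)/r] for PMT.
Periodic rate r = 0.0315/4 per quarter; n is counted in quarters.
With n = 36: PMT = 1,000,000 / ([((1+r)^n − 1)/r]) = CHF 24,134.58

CHF 24,134.58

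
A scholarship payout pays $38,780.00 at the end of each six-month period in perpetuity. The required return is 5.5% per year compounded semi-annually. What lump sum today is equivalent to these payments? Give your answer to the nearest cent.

$1,410,181.82

Periodic rate r = 0.055/2 per half-year.
Level perpetuity: PV = PMT / r = 38,780 / (0.055/2) = $1,410,181.82.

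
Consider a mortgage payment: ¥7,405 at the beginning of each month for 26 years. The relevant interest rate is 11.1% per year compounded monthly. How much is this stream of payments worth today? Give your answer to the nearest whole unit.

¥762,261

This is an annuity due: 312 payments of ¥7,405 at the beginning of each month.
Periodic rate r = 0.111/12 per month; n is counted in months.
PV = PMT × [(1 − (1+r)^−n)/r] × (1+r) = 7,405 × [1 − (1+r)^−312] / r × (1+r) = ¥762,261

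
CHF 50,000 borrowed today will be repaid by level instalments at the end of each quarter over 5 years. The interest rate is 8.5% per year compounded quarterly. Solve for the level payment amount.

Level ordinary annuity; solve PV = PMT × [(1 − (1+r)^−n)/r] for PMT.
Periodic rate r = 0.085/4 per quarter; n is counted in quarters.
With n = 20: PMT = 50,000 / ([(1 − (1+r)^−n)/r]) = CHF 3,094.85

CHF 3,094.85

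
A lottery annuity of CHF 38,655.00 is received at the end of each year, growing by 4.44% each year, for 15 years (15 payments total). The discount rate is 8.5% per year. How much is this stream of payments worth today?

Periodic rate r = 0.085 per year.
Growing ordinary annuity: PV = PMT₁ × [1 − ((1+g)/(1+r))^n] / (r − g) = 38,655 × [1 − ((1+0.0444)/(1+r))^15] / (r − 0.0444) = CHF 414,769.25.

CHF 414,769.25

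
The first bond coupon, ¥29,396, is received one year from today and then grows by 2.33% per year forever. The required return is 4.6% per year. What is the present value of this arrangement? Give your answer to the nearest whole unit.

¥1,294,978

Periodic rate r = 0.046 per year.
Growing perpetuity (Gordon): PV = PMT₁ / (r − g) = 29,396 / (r − 0.0233) = ¥1,294,978.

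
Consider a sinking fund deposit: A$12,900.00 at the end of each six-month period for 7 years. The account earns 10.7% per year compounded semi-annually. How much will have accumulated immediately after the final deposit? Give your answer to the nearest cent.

This is an ordinary annuity: 14 deposits of A$12,900.00 at the end of each six-month period.
Periodic rate r = 0.107/2 per half-year; n is counted in half-years.
FV = PMT × [((1+r)^n − 1)/r] = 12,900 × [(1+r)^14 − 1] / r = A$259,050.63

A$259,050.63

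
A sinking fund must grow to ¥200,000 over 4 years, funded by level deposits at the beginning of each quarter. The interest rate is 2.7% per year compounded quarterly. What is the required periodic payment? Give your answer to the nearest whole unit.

Level annuity due; solve FV = PMT × [((1+r)^n − 1)/r] × (1+r) for PMT.
Periodic rate r = 0.027/4 per quarter; n is counted in quarters.
With n = 16: PMT = 200,000 / ([((1+r)^n − 1)/r] × (1+r)) = ¥11,800

¥11,800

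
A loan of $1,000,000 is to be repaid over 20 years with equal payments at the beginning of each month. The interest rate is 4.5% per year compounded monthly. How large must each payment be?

$6,302.86

Level annuity due; solve PV = PMT × [(1 − (1+r)^−n)/r] × (1+r) for PMT.
Periodic rate r = 0.045/12 per month; n is counted in months.
With n = 240: PMT = 1,000,000 / ([(1 − (1+r)^−n)/r] × (1+r)) = $6,302.86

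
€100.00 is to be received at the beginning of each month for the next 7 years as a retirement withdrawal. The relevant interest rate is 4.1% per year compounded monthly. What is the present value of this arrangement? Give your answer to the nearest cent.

€7,316.26

This is an annuity due: 84 payments of €100.00 at the beginning of each month.
Periodic rate r = 0.041/12 per month; n is counted in months.
PV = PMT × [(1 − (1+r)^−n)/r] × (1+r) = 100 × [1 − (1+r)^−84] / r × (1+r) = €7,316.26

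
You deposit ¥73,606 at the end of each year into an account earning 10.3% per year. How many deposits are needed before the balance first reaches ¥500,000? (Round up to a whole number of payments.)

6 payments

Periodic rate r = 0.103 per year.
Ordinary annuity FV: 500,000 = 73,606 × [((1+r)^n − 1)/r].
(1+r)^n = 1 + 500,000 × r / 73,606, so n = ln(1 + 500,000·r/73,606) / ln(1+r) = 5.41.
Round up to a whole number of payments: n = 6.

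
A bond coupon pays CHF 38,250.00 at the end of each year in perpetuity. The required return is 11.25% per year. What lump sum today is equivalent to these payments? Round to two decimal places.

Periodic rate r = 0.1125 per year.
Level perpetuity: PV = PMT / r = 38,250 / (0.1125) = CHF 340,000.00.

CHF 340,000.00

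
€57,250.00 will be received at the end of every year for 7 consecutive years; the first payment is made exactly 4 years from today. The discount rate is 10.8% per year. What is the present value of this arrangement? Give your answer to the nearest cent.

Ordinary annuity of 7 payments, first payment at period 4.
Periodic rate r = 0.108 per year.
The ordinary-annuity PV formula values the stream one period before the first payment (period 3); discount that back 3 periods:
PV₀ = 57,250 × [1 − (1+r)^−7] / r × (1+r)^−3 = €199,614.09

€199,614.09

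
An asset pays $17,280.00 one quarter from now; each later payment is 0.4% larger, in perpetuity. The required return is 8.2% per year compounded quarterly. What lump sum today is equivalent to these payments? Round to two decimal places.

Periodic rate r = 0.082/4 per quarter.
Growing perpetuity (Gordon): PV = PMT₁ / (r − g) = 17,280 / (r − 0.004) = $1,047,272.73.

$1,047,272.73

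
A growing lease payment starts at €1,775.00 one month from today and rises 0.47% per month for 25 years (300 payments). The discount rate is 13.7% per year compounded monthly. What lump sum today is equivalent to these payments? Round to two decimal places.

Periodic rate r = 0.137/12 per month; n is counted in months.
Growing ordinary annuity: PV = PMT₁ × [1 − ((1+g)/(1+r))^n] / (r − g) = 1,775 × [1 − ((1+0.0047)/(1+r))^300] / (r − 0.0047) = €228,463.83.

€228,463.83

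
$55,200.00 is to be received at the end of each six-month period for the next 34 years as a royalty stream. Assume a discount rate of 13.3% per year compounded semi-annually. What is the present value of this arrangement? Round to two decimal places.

This is an ordinary annuity: 68 payments of $55,200.00 at the end of each six-month period.
Periodic rate r = 0.133/2 per half-year; n is counted in half-years.
PV = PMT × [(1 − (1+r)^−n)/r] = 55,200 × [1 − (1+r)^−68] / r = $819,657.32

$819,657.32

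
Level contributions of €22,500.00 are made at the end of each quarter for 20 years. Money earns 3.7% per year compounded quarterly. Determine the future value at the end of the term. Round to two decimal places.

This is an ordinary annuity: 80 deposits of €22,500.00 at the end of each quarter.
Periodic rate r = 0.037/4 per quarter; n is counted in quarters.
FV = PMT × [((1+r)^n − 1)/r] = 22,500 × [(1+r)^80 − 1] / r = €2,648,476.75

€2,648,476.75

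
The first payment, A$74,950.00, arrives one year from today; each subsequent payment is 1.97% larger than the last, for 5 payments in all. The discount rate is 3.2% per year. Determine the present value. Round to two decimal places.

A$354,576.40

Periodic rate r = 0.032 per year.
Growing ordinary annuity: PV = PMT₁ × [1 − ((1+g)/(1+r))^n] / (r − g) = 74,950 × [1 − ((1+0.0197)/(1+r))^5] / (r − 0.0197) = A$354,576.40.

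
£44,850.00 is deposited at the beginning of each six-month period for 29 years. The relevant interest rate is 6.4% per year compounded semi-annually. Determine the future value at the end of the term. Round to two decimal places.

£7,542,654.33

This is an annuity due: 58 deposits of £44,850.00 at the beginning of each six-month period.
Periodic rate r = 0.064/2 per half-year; n is counted in half-years.
FV = PMT × [((1+r)^n − 1)/r] × (1+r) = 44,850 × [(1+r)^58 − 1] / r × (1+r) = £7,542,654.33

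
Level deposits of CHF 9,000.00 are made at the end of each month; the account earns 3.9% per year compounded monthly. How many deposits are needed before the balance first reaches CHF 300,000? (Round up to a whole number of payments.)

32 payments

Periodic rate r = 0.039/12 per month; n is counted in months.
Ordinary annuity FV: 300,000 = 9,000 × [((1+r)^n − 1)/r].
(1+r)^n = 1 + 300,000 × r / 9,000, so n = ln(1 + 300,000·r/9,000) / ln(1+r) = 31.70.
Round up to a whole number of payments: n = 32.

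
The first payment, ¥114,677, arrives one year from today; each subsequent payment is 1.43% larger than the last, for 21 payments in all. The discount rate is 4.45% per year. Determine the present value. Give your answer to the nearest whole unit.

¥1,746,623

Periodic rate r = 0.0445 per year.
Growing ordinary annuity: PV = PMT₁ × [1 − ((1+g)/(1+r))^n] / (r − g) = 114,677 × [1 − ((1+0.0143)/(1+r))^21] / (r − 0.0143) = ¥1,746,623.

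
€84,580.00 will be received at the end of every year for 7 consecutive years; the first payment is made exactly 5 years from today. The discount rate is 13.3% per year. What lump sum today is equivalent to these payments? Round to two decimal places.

Ordinary annuity of 7 payments, first payment at period 5.
Periodic rate r = 0.133 per year.
The ordinary-annuity PV formula values the stream one period before the first payment (period 4); discount that back 4 periods:
PV₀ = 84,580 × [1 − (1+r)^−7] / r × (1+r)^−4 = €224,896.54

€224,896.54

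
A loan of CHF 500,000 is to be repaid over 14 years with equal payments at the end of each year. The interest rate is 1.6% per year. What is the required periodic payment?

Level ordinary annuity; solve PV = PMT × [(1 − (1+r)^−n)/r] for PMT.
Periodic rate r = 0.016 per year.
With n = 14: PMT = 500,000 / ([(1 − (1+r)^−n)/r]) = CHF 40,147.27

CHF 40,147.27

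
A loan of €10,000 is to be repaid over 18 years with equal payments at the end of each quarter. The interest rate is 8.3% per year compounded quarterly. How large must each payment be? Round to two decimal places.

Level ordinary annuity; solve PV = PMT × [(1 − (1+r)^−n)/r] for PMT.
Periodic rate r = 0.083/4 per quarter; n is counted in quarters.
With n = 72: PMT = 10,000 / ([(1 − (1+r)^−n)/r]) = €268.76

€268.76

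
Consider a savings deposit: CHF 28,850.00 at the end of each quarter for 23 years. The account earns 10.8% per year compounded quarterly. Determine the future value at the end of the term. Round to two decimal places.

CHF 11,326,947.65

This is an ordinary annuity: 92 deposits of CHF 28,850.00 at the end of each quarter.
Periodic rate r = 0.108/4 per quarter; n is counted in quarters.
FV = PMT × [((1+r)^n − 1)/r] = 28,850 × [(1+r)^92 − 1] / r = CHF 11,326,947.65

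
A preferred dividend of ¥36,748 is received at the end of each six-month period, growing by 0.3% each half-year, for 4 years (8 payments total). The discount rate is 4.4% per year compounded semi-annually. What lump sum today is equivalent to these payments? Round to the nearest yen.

¥269,618

Periodic rate r = 0.044/2 per half-year; n is counted in half-years.
Growing ordinary annuity: PV = PMT₁ × [1 − ((1+g)/(1+r))^n] / (r − g) = 36,748 × [1 − ((1+0.003)/(1+r))^8] / (r − 0.003) = ¥269,618.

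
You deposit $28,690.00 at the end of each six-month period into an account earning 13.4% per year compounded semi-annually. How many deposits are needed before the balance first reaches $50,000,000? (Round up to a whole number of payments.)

Periodic rate r = 0.134/2 per half-year; n is counted in half-years.
Ordinary annuity FV: 50,000,000 = 28,690 × [((1+r)^n − 1)/r].
(1+r)^n = 1 + 50,000,000 × r / 28,690, so n = ln(1 + 50,000,000·r/28,690) / ln(1+r) = 73.53.
Round up to a whole number of payments: n = 74.

74 payments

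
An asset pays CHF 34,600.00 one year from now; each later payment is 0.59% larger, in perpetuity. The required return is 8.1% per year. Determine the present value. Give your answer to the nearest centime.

Periodic rate r = 0.081 per year.
Growing perpetuity (Gordon): PV = PMT₁ / (r − g) = 34,600 / (r − 0.0059) = CHF 460,719.04.

CHF 460,719.04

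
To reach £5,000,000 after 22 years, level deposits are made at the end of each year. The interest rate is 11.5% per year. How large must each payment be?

£57,696.34

Level ordinary annuity; solve FV = PMT × [((1+r)^n − 1)/r] for PMT.
Periodic rate r = 0.115 per year.
With n = 22: PMT = 5,000,000 / ([((1+r)^n − 1)/r]) = £57,696.34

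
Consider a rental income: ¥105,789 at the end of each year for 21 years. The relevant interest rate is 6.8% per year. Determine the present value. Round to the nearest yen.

¥1,164,938

This is an ordinary annuity: 21 payments of ¥105,789 at the end of each year.
Periodic rate r = 0.068 per year.
PV = PMT × [(1 − (1+r)^−n)/r] = 105,789 × [1 − (1+r)^−21] / r = ¥1,164,938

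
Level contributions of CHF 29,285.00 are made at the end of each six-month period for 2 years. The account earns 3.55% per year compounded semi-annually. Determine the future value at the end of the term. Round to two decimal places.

This is an ordinary annuity: 4 deposits of CHF 29,285.00 at the end of each six-month period.
Periodic rate r = 0.0355/2 per half-year; n is counted in half-years.
FV = PMT × [((1+r)^n − 1)/r] = 29,285 × [(1+r)^4 − 1] / r = CHF 120,295.92

CHF 120,295.92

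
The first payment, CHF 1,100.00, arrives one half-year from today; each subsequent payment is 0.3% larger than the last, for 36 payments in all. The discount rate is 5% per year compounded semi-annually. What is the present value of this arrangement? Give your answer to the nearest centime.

CHF 27,104.80

Periodic rate r = 0.05/2 per half-year; n is counted in half-years.
Growing ordinary annuity: PV = PMT₁ × [1 − ((1+g)/(1+r))^n] / (r − g) = 1,100 × [1 − ((1+0.003)/(1+r))^36] / (r − 0.003) = CHF 27,104.80.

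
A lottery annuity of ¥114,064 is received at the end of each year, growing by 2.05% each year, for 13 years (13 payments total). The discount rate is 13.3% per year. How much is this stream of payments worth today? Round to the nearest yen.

¥753,541

Periodic rate r = 0.133 per year.
Growing ordinary annuity: PV = PMT₁ × [1 − ((1+g)/(1+r))^n] / (r − g) = 114,064 × [1 − ((1+0.0205)/(1+r))^13] / (r − 0.0205) = ¥753,541.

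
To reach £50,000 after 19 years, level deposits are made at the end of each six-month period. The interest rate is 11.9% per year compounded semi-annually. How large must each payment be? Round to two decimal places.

£372.27

Level ordinary annuity; solve FV = PMT × [((1+r)^n − 1)/r] for PMT.
Periodic rate r = 0.119/2 per half-year; n is counted in half-years.
With n = 38: PMT = 50,000 / ([((1+r)^n − 1)/r]) = £372.27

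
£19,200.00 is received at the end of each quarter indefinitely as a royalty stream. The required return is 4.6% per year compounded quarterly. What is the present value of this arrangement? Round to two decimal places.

£1,669,565.22

Periodic rate r = 0.046/4 per quarter.
Level perpetuity: PV = PMT / r = 19,200 / (0.046/4) = £1,669,565.22.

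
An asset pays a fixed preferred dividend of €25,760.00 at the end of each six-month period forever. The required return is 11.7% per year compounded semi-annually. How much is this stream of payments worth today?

€440,341.88

Periodic rate r = 0.117/2 per half-year.
Level perpetuity: PV = PMT / r = 25,760 / (0.117/2) = €440,341.88.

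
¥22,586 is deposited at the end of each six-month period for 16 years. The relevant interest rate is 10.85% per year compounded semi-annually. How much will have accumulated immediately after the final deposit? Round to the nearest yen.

This is an ordinary annuity: 32 deposits of ¥22,586 at the end of each six-month period.
Periodic rate r = 0.1085/2 per half-year; n is counted in half-years.
FV = PMT × [((1+r)^n − 1)/r] = 22,586 × [(1+r)^32 − 1] / r = ¥1,841,206

¥1,841,206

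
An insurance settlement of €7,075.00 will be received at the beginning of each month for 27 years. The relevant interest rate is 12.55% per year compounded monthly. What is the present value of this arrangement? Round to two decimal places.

€660,082.56

This is an annuity due: 324 payments of €7,075.00 at the beginning of each month.
Periodic rate r = 0.1255/12 per month; n is counted in months.
PV = PMT × [(1 − (1+r)^−n)/r] × (1+r) = 7,075 × [1 − (1+r)^−324] / r × (1+r) = €660,082.56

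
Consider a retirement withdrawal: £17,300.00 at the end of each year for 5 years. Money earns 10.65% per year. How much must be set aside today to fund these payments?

This is an ordinary annuity: 5 payments of £17,300.00 at the end of each year.
Periodic rate r = 0.1065 per year.
PV = PMT × [(1 − (1+r)^−n)/r] = 17,300 × [1 − (1+r)^−5] / r = £64,505.98

£64,505.98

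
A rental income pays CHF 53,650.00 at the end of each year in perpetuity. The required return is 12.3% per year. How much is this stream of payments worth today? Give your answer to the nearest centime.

Periodic rate r = 0.123 per year.
Level perpetuity: PV = PMT / r = 53,650 / (0.123) = CHF 436,178.86.

CHF 436,178.86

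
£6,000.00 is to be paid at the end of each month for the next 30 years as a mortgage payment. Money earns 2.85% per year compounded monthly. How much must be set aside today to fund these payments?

£1,450,826.47

This is an ordinary annuity: 360 payments of £6,000.00 at the end of each month.
Periodic rate r = 0.0285/12 per month; n is counted in months.
PV = PMT × [(1 − (1+r)^−n)/r] = 6,000 × [1 − (1+r)^−360] / r = £1,450,826.47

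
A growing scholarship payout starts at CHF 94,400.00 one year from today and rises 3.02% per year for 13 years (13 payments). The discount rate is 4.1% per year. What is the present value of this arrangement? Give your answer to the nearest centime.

Periodic rate r = 0.041 per year.
Growing ordinary annuity: PV = PMT₁ × [1 − ((1+g)/(1+r))^n] / (r − g) = 94,400 × [1 − ((1+0.0302)/(1+r))^13] / (r − 0.0302) = CHF 1,108,204.99.

CHF 1,108,204.99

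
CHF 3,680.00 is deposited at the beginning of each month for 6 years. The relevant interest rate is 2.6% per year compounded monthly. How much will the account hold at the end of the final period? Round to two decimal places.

This is an annuity due: 72 deposits of CHF 3,680.00 at the beginning of each month.
Periodic rate r = 0.026/12 per month; n is counted in months.
FV = PMT × [((1+r)^n − 1)/r] × (1+r) = 3,680 × [(1+r)^72 − 1] / r × (1+r) = CHF 287,030.38

CHF 287,030.38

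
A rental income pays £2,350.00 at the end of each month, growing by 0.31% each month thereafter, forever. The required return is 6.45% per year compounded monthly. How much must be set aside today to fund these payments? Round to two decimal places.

£1,032,967.03

Periodic rate r = 0.0645/12 per month.
Growing perpetuity (Gordon): PV = PMT₁ / (r − g) = 2,350 / (r − 0.0031) = £1,032,967.03.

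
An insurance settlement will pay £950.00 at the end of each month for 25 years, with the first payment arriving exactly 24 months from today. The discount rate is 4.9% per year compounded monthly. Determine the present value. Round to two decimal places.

£149,453.71

Ordinary annuity of 300 payments, first payment at period 24.
Periodic rate r = 0.049/12 per month; n is counted in months.
The ordinary-annuity PV formula values the stream one period before the first payment (period 23); discount that back 23 periods:
PV₀ = 950 × [1 − (1+r)^−300] / r × (1+r)^−23 = £149,453.71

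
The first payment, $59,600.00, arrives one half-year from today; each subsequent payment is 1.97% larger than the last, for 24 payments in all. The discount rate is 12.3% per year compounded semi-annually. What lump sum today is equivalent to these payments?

$882,176.45

Periodic rate r = 0.123/2 per half-year; n is counted in half-years.
Growing ordinary annuity: PV = PMT₁ × [1 − ((1+g)/(1+r))^n] / (r − g) = 59,600 × [1 − ((1+0.0197)/(1+r))^24] / (r − 0.0197) = $882,176.45.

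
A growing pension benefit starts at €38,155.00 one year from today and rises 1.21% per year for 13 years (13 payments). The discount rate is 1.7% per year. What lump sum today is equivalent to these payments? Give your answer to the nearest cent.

€473,870.42

Periodic rate r = 0.017 per year.
Growing ordinary annuity: PV = PMT₁ × [1 − ((1+g)/(1+r))^n] / (r − g) = 38,155 × [1 − ((1+0.0121)/(1+r))^13] / (r − 0.0121) = €473,870.42.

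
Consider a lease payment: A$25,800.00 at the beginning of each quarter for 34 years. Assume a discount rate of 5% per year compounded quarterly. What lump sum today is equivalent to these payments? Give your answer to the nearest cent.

This is an annuity due: 136 payments of A$25,800.00 at the beginning of each quarter.
Periodic rate r = 0.05/4 per quarter; n is counted in quarters.
PV = PMT × [(1 − (1+r)^−n)/r] × (1+r) = 25,800 × [1 − (1+r)^−136] / r × (1+r) = A$1,703,983.86

A$1,703,983.86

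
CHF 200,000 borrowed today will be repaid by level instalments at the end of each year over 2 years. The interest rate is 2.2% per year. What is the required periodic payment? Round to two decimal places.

CHF 103,311.97

Level ordinary annuity; solve PV = PMT × [(1 − (1+r)^−n)/r] for PMT.
Periodic rate r = 0.022 per year.
With n = 2: PMT = 200,000 / ([(1 − (1+r)^−n)/r]) = CHF 103,311.97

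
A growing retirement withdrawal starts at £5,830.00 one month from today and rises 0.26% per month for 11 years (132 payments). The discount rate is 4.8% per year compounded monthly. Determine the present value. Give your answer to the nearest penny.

£700,533.11

Periodic rate r = 0.048/12 per month; n is counted in months.
Growing ordinary annuity: PV = PMT₁ × [1 − ((1+g)/(1+r))^n] / (r − g) = 5,830 × [1 − ((1+0.0026)/(1+r))^132] / (r − 0.0026) = £700,533.11.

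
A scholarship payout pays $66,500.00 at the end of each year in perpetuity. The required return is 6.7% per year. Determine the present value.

Periodic rate r = 0.067 per year.
Level perpetuity: PV = PMT / r = 66,500 / (0.067) = $992,537.31.

$992,537.31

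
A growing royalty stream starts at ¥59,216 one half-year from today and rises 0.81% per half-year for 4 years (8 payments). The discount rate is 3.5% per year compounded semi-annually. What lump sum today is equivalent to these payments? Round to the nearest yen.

Periodic rate r = 0.035/2 per half-year; n is counted in half-years.
Growing ordinary annuity: PV = PMT₁ × [1 − ((1+g)/(1+r))^n] / (r − g) = 59,216 × [1 − ((1+0.0081)/(1+r))^8] / (r − 0.0081) = ¥450,801.

¥450,801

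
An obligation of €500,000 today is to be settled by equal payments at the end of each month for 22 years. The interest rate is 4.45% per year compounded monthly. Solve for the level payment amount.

€2,973.17

Level ordinary annuity; solve PV = PMT × [(1 − (1+r)^−n)/r] for PMT.
Periodic rate r = 0.0445/12 per month; n is counted in months.
With n = 264: PMT = 500,000 / ([(1 − (1+r)^−n)/r]) = €2,973.17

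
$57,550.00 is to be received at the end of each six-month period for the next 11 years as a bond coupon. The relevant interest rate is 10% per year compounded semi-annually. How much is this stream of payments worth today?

This is an ordinary annuity: 22 payments of $57,550.00 at the end of each six-month period.
Periodic rate r = 0.1/2 per half-year; n is counted in half-years.
PV = PMT × [(1 − (1+r)^−n)/r] = 57,550 × [1 − (1+r)^−22] / r = $757,530.80

$757,530.80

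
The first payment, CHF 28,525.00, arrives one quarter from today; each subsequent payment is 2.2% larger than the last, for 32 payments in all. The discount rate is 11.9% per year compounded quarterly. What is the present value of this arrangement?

CHF 790,397.92

Periodic rate r = 0.119/4 per quarter; n is counted in quarters.
Growing ordinary annuity: PV = PMT₁ × [1 − ((1+g)/(1+r))^n] / (r − g) = 28,525 × [1 − ((1+0.022)/(1+r))^32] / (r − 0.022) = CHF 790,397.92.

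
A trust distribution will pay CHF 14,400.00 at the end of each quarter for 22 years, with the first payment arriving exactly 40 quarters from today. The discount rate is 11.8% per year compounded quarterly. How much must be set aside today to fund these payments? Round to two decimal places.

Ordinary annuity of 88 payments, first payment at period 40.
Periodic rate r = 0.118/4 per quarter; n is counted in quarters.
The ordinary-annuity PV formula values the stream one period before the first payment (period 39); discount that back 39 periods:
PV₀ = 14,400 × [1 − (1+r)^−88] / r × (1+r)^−39 = CHF 144,915.38

CHF 144,915.38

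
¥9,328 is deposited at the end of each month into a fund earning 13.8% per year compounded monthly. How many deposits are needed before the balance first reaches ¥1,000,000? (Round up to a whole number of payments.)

Periodic rate r = 0.138/12 per month; n is counted in months.
Ordinary annuity FV: 1,000,000 = 9,328 × [((1+r)^n − 1)/r].
(1+r)^n = 1 + 1,000,000 × r / 9,328, so n = ln(1 + 1,000,000·r/9,328) / ln(1+r) = 70.25.
Round up to a whole number of payments: n = 71.

71 payments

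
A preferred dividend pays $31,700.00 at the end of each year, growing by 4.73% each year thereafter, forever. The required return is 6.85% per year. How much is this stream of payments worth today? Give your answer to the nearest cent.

$1,495,283.02

Periodic rate r = 0.0685 per year.
Growing perpetuity (Gordon): PV = PMT₁ / (r − g) = 31,700 / (r − 0.0473) = $1,495,283.02.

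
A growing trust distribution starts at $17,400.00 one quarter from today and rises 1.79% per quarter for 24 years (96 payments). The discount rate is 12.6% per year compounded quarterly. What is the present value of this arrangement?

Periodic rate r = 0.126/4 per quarter; n is counted in quarters.
Growing ordinary annuity: PV = PMT₁ × [1 − ((1+g)/(1+r))^n] / (r − g) = 17,400 × [1 − ((1+0.0179)/(1+r))^96] / (r − 0.0179) = $921,599.67.

$921,599.67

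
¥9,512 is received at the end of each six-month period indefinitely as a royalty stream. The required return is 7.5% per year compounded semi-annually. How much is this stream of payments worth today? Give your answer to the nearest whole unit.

¥253,653

Periodic rate r = 0.075/2 per half-year.
Level perpetuity: PV = PMT / r = 9,512 / (0.075/2) = ¥253,653.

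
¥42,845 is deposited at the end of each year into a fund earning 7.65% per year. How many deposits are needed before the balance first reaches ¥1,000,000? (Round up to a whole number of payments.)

14 payments

Periodic rate r = 0.0765 per year.
Ordinary annuity FV: 1,000,000 = 42,845 × [((1+r)^n − 1)/r].
(1+r)^n = 1 + 1,000,000 × r / 42,845, so n = ln(1 + 1,000,000·r/42,845) / ln(1+r) = 13.90.
Round up to a whole number of payments: n = 14.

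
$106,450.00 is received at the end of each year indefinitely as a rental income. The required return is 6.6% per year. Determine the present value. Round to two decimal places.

$1,612,878.79

Periodic rate r = 0.066 per year.
Level perpetuity: PV = PMT / r = 106,450 / (0.066) = $1,612,878.79.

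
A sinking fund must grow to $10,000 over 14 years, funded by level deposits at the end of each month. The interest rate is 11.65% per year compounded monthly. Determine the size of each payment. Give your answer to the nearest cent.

$23.86

Level ordinary annuity; solve FV = PMT × [((1+r)^n − 1)/r] for PMT.
Periodic rate r = 0.1165/12 per month; n is counted in months.
With n = 168: PMT = 10,000 / ([((1+r)^n − 1)/r]) = $23.86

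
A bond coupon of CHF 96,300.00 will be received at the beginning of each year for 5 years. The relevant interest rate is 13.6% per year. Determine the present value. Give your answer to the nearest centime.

This is an annuity due: 5 payments of CHF 96,300.00 at the beginning of each year.
Periodic rate r = 0.136 per year.
PV = PMT × [(1 − (1+r)^−n)/r] × (1+r) = 96,300 × [1 − (1+r)^−5] / r × (1+r) = CHF 379,207.04

CHF 379,207.04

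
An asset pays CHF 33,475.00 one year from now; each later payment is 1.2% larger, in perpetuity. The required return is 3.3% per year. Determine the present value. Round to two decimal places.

CHF 1,594,047.62

Periodic rate r = 0.033 per year.
Growing perpetuity (Gordon): PV = PMT₁ / (r − g) = 33,475 / (r − 0.012) = CHF 1,594,047.62.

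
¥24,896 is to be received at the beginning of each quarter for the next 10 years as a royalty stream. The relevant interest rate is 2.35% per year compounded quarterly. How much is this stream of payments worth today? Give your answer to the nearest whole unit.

¥890,377

This is an annuity due: 40 payments of ¥24,896 at the beginning of each quarter.
Periodic rate r = 0.0235/4 per quarter; n is counted in quarters.
PV = PMT × [(1 − (1+r)^−n)/r] × (1+r) = 24,896 × [1 − (1+r)^−40] / r × (1+r) = ¥890,377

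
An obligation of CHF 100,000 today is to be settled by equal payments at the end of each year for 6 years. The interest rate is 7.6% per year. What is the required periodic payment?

Level ordinary annuity; solve PV = PMT × [(1 − (1+r)^−n)/r] for PMT.
Periodic rate r = 0.076 per year.
With n = 6: PMT = 100,000 / ([(1 − (1+r)^−n)/r]) = CHF 21,369.73

CHF 21,369.73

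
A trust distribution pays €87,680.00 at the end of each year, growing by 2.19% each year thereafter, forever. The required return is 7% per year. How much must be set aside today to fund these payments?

€1,822,869.02

Periodic rate r = 0.07 per year.
Growing perpetuity (Gordon): PV = PMT₁ / (r − g) = 87,680 / (r − 0.0219) = €1,822,869.02.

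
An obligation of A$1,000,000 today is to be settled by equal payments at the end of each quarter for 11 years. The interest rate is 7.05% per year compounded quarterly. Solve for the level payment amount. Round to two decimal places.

A$32,857.60

Level ordinary annuity; solve PV = PMT × [(1 − (1+r)^−n)/r] for PMT.
Periodic rate r = 0.0705/4 per quarter; n is counted in quarters.
With n = 44: PMT = 1,000,000 / ([(1 − (1+r)^−n)/r]) = A$32,857.60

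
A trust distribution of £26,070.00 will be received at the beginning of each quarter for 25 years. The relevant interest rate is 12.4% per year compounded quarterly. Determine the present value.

£826,095.51

This is an annuity due: 100 payments of £26,070.00 at the beginning of each quarter.
Periodic rate r = 0.124/4 per quarter; n is counted in quarters.
PV = PMT × [(1 − (1+r)^−n)/r] × (1+r) = 26,070 × [1 − (1+r)^−100] / r × (1+r) = £826,095.51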